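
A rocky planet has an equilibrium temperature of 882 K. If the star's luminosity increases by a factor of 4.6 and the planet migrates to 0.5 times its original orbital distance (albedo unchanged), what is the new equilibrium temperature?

T_eq ∝ L^(1/4) · d^(−1/2).
T′ = 882 × 4.6^(1/4) / 0.5^(1/2) = 1830 K.

T_eq ≈ 1830 K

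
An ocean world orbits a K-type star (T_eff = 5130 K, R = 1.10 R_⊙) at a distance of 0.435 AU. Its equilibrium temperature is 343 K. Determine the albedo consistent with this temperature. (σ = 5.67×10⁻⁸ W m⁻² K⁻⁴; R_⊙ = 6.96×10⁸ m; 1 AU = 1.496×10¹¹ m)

R_⋆ = 1.10 × 6.96×10⁸ = 7.66×10⁸ m.
d = 0.435 AU = 6.51×10¹⁰ m.
L = 4πR_⋆²σT_⋆⁴ = 4π(7.66×10⁸)² × 5.67×10⁻⁸ × (5130)⁴ = 2.89×10²⁶ W.
S = L/(4πd²) = 5440 W m⁻².
From T_eq⁴ = S(1−A)/(4σ): 1−A = 4σT_eq⁴/S.
1−A = 4 × 5.67×10⁻⁸ × (343)⁴ / 5440 = 0.578.

A ≈ 0.42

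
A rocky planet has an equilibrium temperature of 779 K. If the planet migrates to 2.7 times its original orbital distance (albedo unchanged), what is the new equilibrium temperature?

T_eq ≈ 474 K

T_eq ∝ L^(1/4) · d^(−1/2).
T′ = 779 / 2.7^(1/2) = 474 K.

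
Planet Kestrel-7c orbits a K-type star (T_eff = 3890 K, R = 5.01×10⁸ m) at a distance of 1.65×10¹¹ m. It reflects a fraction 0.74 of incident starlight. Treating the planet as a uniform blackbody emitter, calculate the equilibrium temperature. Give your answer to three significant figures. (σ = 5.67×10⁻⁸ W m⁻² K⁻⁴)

L = 4πR_⋆²σT_⋆⁴ = 4π(5.01×10⁸)² × 5.67×10⁻⁸ × (3890)⁴ = 4.10×10²⁵ W.
S = L/(4πd²) = 120 W m⁻².
Energy balance: absorbed = emitted ⇒ πR²·S(1−A) = 4πR²·σT_eq⁴, so T_eq⁴ = S(1−A)/(4σ).
T_eq = [120 × 0.26 / (4 × 5.67×10⁻⁸)]^(1/4) = (1.37×10⁸)^(1/4) = 108 K.

T_eq ≈ 108 K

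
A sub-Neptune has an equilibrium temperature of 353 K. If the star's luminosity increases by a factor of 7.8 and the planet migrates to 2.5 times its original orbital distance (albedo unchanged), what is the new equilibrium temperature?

T_eq ∝ L^(1/4) · d^(−1/2).
T′ = 353 × 7.8^(1/4) / 2.5^(1/2) = 373 K.

T_eq ≈ 373 K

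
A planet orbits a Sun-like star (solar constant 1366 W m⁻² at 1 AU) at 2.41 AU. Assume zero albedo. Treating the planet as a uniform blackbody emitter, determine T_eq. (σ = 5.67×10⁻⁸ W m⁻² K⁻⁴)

T_eq ≈ 179 K

Flux at 2.41 AU: S = 1366/2.41² = 235 W m⁻².
Energy balance: absorbed = emitted ⇒ πR²·S(1−A) = 4πR²·σT_eq⁴, so T_eq⁴ = S(1−A)/(4σ).
T_eq = [235 × 1.00 / (4 × 5.67×10⁻⁸)]^(1/4) = (1.04×10⁹)^(1/4) = 179 K.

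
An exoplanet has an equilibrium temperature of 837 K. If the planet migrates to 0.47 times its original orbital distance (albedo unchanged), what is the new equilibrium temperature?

T_eq ≈ 1220 K

T_eq ∝ L^(1/4) · d^(−1/2).
T′ = 837 / 0.47^(1/2) = 1220 K.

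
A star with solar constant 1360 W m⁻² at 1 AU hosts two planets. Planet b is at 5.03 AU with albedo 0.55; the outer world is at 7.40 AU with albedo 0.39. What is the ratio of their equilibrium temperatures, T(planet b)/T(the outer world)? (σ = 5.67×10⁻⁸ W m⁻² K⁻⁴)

T_eq = [S₀(1−A)/(4σd²)]^(1/4), so T ∝ (1−A)^(1/4) / √d.
T₁ = [1360×0.45/(4×5.67×10⁻⁸×5.03²)]^(1/4) = 101.62 K.
T₂ = [1360×0.61/(4×5.67×10⁻⁸×7.40²)]^(1/4) = 90.40 K.

T₁/T₂ ≈ 1.124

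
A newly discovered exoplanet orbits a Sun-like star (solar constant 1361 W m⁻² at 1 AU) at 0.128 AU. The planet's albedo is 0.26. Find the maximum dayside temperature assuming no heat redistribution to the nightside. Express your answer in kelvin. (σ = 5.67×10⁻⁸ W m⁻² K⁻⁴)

T_ss ≈ 1020 K

Flux at 0.128 AU: S = 1361/0.128² = 8.31×10⁴ W m⁻².
With no redistribution each surface element balances locally: S(1−A) = σT⁴.
T = [8.31×10⁴ × 0.74 / 5.67×10⁻⁸]^(1/4) = (1.08×10¹²)^(1/4) = 1020 K.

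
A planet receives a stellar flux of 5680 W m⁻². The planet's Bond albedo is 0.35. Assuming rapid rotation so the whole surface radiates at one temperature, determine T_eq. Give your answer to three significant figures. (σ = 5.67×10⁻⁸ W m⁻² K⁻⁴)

Energy balance: absorbed = emitted ⇒ πR²·S(1−A) = 4πR²·σT_eq⁴, so T_eq⁴ = S(1−A)/(4σ).
T_eq = [5680 × 0.65 / (4 × 5.67×10⁻⁸)]^(1/4) = (1.63×10¹⁰)^(1/4) = 357 K.

T_eq ≈ 357 K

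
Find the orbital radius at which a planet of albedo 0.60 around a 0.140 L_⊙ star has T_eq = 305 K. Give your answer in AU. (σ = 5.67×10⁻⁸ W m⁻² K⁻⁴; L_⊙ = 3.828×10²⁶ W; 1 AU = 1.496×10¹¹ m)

L = 0.140 × 3.828×10²⁶ = 5.36×10²⁵ W.
From T_eq⁴ = L(1−A)/(16πσd²): d = √[L(1−A)/(16πσT_eq⁴)].
d = √[5.36×10²⁵ × 0.40 / (16π × 5.67×10⁻⁸ × (305)⁴)] = 2.95×10¹⁰ m = 0.197 AU.

d ≈ 0.197 AU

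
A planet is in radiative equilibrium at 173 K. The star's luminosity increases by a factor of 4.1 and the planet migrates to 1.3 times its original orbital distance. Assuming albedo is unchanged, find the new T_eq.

T_eq ≈ 216 K

T_eq ∝ L^(1/4) · d^(−1/2).
T′ = 173 × 4.1^(1/4) / 1.3^(1/2) = 216 K.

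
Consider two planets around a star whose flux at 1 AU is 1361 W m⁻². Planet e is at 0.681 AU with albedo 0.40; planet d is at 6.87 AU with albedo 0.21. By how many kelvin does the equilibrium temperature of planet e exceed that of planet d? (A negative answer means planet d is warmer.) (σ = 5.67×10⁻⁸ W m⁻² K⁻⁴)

ΔT ≈ 196.7 K

T_eq = [S₀(1−A)/(4σd²)]^(1/4), so T ∝ (1−A)^(1/4) / √d.
T₁ = [1361×0.60/(4×5.67×10⁻⁸×0.681²)]^(1/4) = 296.84 K.
T₂ = [1361×0.79/(4×5.67×10⁻⁸×6.87²)]^(1/4) = 100.11 K.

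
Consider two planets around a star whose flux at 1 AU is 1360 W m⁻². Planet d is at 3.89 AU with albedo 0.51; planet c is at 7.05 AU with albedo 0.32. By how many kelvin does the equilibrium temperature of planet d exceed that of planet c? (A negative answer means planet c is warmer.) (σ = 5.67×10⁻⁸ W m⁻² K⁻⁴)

ΔT ≈ 22.9 K

T_eq = [S₀(1−A)/(4σd²)]^(1/4), so T ∝ (1−A)^(1/4) / √d.
T₁ = [1360×0.49/(4×5.67×10⁻⁸×3.89²)]^(1/4) = 118.05 K.
T₂ = [1360×0.68/(4×5.67×10⁻⁸×7.05²)]^(1/4) = 95.17 K.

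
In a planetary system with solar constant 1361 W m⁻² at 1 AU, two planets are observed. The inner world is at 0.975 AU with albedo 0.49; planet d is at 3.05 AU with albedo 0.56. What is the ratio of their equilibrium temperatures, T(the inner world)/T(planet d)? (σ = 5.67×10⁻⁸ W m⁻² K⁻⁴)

T_eq = [S₀(1−A)/(4σd²)]^(1/4), so T ∝ (1−A)^(1/4) / √d.
T₁ = [1361×0.51/(4×5.67×10⁻⁸×0.975²)]^(1/4) = 238.20 K.
T₂ = [1361×0.44/(4×5.67×10⁻⁸×3.05²)]^(1/4) = 129.80 K.

T₁/T₂ ≈ 1.835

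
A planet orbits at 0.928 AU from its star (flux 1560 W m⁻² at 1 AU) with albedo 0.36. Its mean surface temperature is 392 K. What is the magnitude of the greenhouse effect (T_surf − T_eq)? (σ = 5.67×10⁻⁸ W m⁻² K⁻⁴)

ΔT ≈ 124.6 K

S = 1560/0.928² = 1811 W m⁻².
T_eq = [S(1−A)/(4σ)]^(1/4) = [1811×0.64/(4×5.67×10⁻⁸)]^(1/4) = 267.4 K.
ΔT = T_surf − T_eq = 392 − 267.4.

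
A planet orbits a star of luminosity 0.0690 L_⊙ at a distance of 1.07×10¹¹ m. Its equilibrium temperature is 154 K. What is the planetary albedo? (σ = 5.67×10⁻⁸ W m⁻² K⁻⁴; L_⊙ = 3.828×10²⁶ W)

L = 0.0690 × 3.828×10²⁶ = 2.64×10²⁵ W.
Flux: S = L/(4πd²) = 2.64×10²⁵/(4π×(1.07×10¹¹)²) = 184 W m⁻².
From T_eq⁴ = S(1−A)/(4σ): 1−A = 4σT_eq⁴/S.
1−A = 4 × 5.67×10⁻⁸ × (154)⁴ / 184 = 0.695.

A ≈ 0.31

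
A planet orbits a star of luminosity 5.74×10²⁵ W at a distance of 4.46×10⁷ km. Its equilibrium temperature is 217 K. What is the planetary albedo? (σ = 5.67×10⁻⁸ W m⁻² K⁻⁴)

A ≈ 0.78

d = 4.46×10⁷ km = 4.46×10¹⁰ m.
Flux: S = L/(4πd²) = 5.74×10²⁵/(4π×(4.46×10¹⁰)²) = 2300 W m⁻².
From T_eq⁴ = S(1−A)/(4σ): 1−A = 4σT_eq⁴/S.
1−A = 4 × 5.67×10⁻⁸ × (217)⁴ / 2300 = 0.219.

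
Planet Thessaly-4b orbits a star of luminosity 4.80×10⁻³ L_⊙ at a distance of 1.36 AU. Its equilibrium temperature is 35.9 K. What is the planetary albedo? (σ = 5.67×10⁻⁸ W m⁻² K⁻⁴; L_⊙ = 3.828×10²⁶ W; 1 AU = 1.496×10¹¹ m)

A ≈ 0.89

d = 1.36 AU = 2.03×10¹¹ m.
L = 4.80×10⁻³ × 3.828×10²⁶ = 1.84×10²⁴ W.
Flux: S = L/(4πd²) = 1.84×10²⁴/(4π×(2.03×10¹¹)²) = 3.53 W m⁻².
From T_eq⁴ = S(1−A)/(4σ): 1−A = 4σT_eq⁴/S.
1−A = 4 × 5.67×10⁻⁸ × (35.9)⁴ / 3.53 = 0.107.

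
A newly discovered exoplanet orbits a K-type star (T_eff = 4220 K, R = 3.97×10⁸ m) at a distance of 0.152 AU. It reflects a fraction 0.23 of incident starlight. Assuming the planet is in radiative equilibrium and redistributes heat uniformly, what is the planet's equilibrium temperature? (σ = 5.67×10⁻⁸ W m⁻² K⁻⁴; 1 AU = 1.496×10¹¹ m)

d = 0.152 AU = 2.27×10¹⁰ m.
L = 4πR_⋆²σT_⋆⁴ = 4π(3.97×10⁸)² × 5.67×10⁻⁸ × (4220)⁴ = 3.56×10²⁵ W.
S = L/(4πd²) = 5480 W m⁻².
Energy balance: absorbed = emitted ⇒ πR²·S(1−A) = 4πR²·σT_eq⁴, so T_eq⁴ = S(1−A)/(4σ).
T_eq = [5480 × 0.77 / (4 × 5.67×10⁻⁸)]^(1/4) = (1.86×10¹⁰)^(1/4) = 369 K.

T_eq ≈ 369 K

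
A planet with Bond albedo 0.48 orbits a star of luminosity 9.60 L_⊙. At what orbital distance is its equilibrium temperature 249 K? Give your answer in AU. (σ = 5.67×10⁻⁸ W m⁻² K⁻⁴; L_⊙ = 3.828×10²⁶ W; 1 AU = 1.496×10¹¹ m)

L = 9.60 × 3.828×10²⁶ = 3.67×10²⁷ W.
From T_eq⁴ = L(1−A)/(16πσd²): d = √[L(1−A)/(16πσT_eq⁴)].
d = √[3.67×10²⁷ × 0.52 / (16π × 5.67×10⁻⁸ × (249)⁴)] = 4.18×10¹¹ m = 2.79 AU.

d ≈ 2.79 AU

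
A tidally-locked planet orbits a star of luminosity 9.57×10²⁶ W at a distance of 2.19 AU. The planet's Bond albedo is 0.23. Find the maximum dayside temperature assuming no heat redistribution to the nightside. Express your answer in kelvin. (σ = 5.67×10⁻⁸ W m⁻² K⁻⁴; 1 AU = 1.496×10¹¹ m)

d = 2.19 AU = 3.28×10¹¹ m.
Flux: S = L/(4πd²) = 9.57×10²⁶/(4π×(3.28×10¹¹)²) = 709 W m⁻².
With no redistribution each surface element balances locally: S(1−A) = σT⁴.
T = [709 × 0.77 / 5.67×10⁻⁸]^(1/4) = (9.64×10⁹)^(1/4) = 313 K.

T_ss ≈ 313 K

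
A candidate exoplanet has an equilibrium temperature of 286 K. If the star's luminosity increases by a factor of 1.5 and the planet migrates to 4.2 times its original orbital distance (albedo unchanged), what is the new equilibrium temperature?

T_eq ≈ 154 K

T_eq ∝ L^(1/4) · d^(−1/2).
T′ = 286 × 1.5^(1/4) / 4.2^(1/2) = 154 K.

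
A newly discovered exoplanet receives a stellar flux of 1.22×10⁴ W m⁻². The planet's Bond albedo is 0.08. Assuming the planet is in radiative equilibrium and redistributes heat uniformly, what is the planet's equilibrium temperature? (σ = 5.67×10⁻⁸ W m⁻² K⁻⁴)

Energy balance: absorbed = emitted ⇒ πR²·S(1−A) = 4πR²·σT_eq⁴, so T_eq⁴ = S(1−A)/(4σ).
T_eq = [1.22×10⁴ × 0.92 / (4 × 5.67×10⁻⁸)]^(1/4) = (4.95×10¹⁰)^(1/4) = 472 K.

T_eq ≈ 472 K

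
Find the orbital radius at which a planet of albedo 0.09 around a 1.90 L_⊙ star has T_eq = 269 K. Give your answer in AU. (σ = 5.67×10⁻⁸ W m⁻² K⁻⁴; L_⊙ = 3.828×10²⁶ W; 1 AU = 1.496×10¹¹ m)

d ≈ 1.41 AU

L = 1.90 × 3.828×10²⁶ = 7.27×10²⁶ W.
From T_eq⁴ = L(1−A)/(16πσd²): d = √[L(1−A)/(16πσT_eq⁴)].
d = √[7.27×10²⁶ × 0.91 / (16π × 5.67×10⁻⁸ × (269)⁴)] = 2.11×10¹¹ m = 1.41 AU.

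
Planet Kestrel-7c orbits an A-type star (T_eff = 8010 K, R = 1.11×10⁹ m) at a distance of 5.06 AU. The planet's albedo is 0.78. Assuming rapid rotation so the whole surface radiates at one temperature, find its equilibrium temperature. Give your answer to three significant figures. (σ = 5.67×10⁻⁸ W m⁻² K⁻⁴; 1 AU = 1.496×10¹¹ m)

T_eq ≈ 149 K

d = 5.06 AU = 7.57×10¹¹ m.
L = 4πR_⋆²σT_⋆⁴ = 4π(1.11×10⁹)² × 5.67×10⁻⁸ × (8010)⁴ = 3.61×10²⁷ W.
S = L/(4πd²) = 502 W m⁻².
Energy balance: absorbed = emitted ⇒ πR²·S(1−A) = 4πR²·σT_eq⁴, so T_eq⁴ = S(1−A)/(4σ).
T_eq = [502 × 0.22 / (4 × 5.67×10⁻⁸)]^(1/4) = (4.87×10⁸)^(1/4) = 149 K.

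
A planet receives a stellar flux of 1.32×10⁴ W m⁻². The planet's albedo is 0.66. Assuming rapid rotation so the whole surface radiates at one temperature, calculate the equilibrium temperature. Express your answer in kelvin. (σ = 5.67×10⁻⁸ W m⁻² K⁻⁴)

T_eq ≈ 375 K

Energy balance: absorbed = emitted ⇒ πR²·S(1−A) = 4πR²·σT_eq⁴, so T_eq⁴ = S(1−A)/(4σ).
T_eq = [1.32×10⁴ × 0.34 / (4 × 5.67×10⁻⁸)]^(1/4) = (1.98×10¹⁰)^(1/4) = 375 K.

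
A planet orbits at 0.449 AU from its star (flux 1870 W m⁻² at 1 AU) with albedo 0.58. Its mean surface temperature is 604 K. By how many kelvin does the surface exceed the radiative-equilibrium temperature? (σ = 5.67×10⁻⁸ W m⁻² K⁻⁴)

S = 1870/0.449² = 9276 W m⁻².
T_eq = [S(1−A)/(4σ)]^(1/4) = [9276×0.42/(4×5.67×10⁻⁸)]^(1/4) = 362.0 K.
ΔT = T_surf − T_eq = 604 − 362.0.

ΔT ≈ 242.0 K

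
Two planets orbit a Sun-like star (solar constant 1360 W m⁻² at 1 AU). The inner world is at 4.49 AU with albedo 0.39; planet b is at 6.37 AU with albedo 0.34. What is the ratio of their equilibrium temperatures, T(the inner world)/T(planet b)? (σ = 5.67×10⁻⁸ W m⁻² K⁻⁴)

T₁/T₂ ≈ 1.168

T_eq = [S₀(1−A)/(4σd²)]^(1/4), so T ∝ (1−A)^(1/4) / √d.
T₁ = [1360×0.61/(4×5.67×10⁻⁸×4.49²)]^(1/4) = 116.06 K.
T₂ = [1360×0.66/(4×5.67×10⁻⁸×6.37²)]^(1/4) = 99.38 K.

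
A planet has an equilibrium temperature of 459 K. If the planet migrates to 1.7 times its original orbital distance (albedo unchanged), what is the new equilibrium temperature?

T_eq ∝ L^(1/4) · d^(−1/2).
T′ = 459 / 1.7^(1/2) = 352 K.

T_eq ≈ 352 K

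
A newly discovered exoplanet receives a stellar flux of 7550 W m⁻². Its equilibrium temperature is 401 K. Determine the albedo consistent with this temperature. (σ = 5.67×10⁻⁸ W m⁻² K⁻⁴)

From T_eq⁴ = S(1−A)/(4σ): 1−A = 4σT_eq⁴/S.
1−A = 4 × 5.67×10⁻⁸ × (401)⁴ / 7550 = 0.777.

A ≈ 0.22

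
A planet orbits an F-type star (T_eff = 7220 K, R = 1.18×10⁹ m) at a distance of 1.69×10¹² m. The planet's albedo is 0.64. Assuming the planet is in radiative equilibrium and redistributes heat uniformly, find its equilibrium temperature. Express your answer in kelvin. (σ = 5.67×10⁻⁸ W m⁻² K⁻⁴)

T_eq ≈ 104 K

L = 4πR_⋆²σT_⋆⁴ = 4π(1.18×10⁹)² × 5.67×10⁻⁸ × (7220)⁴ = 2.70×10²⁷ W.
S = L/(4πd²) = 75.1 W m⁻².
Energy balance: absorbed = emitted ⇒ πR²·S(1−A) = 4πR²·σT_eq⁴, so T_eq⁴ = S(1−A)/(4σ).
T_eq = [75.1 × 0.36 / (4 × 5.67×10⁻⁸)]^(1/4) = (1.19×10⁸)^(1/4) = 104 K.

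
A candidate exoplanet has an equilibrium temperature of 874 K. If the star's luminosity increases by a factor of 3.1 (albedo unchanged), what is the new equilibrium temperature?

T_eq ∝ L^(1/4) · d^(−1/2).
T′ = 874 × 3.1^(1/4) = 1160 K.

T_eq ≈ 1160 K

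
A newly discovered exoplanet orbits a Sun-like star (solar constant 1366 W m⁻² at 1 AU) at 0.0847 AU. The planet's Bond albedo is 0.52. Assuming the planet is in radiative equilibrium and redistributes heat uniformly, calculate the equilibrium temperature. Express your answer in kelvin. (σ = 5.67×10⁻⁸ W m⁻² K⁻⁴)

T_eq ≈ 797 K

Flux at 0.0847 AU: S = 1366/0.0847² = 1.90×10⁵ W m⁻².
Energy balance: absorbed = emitted ⇒ πR²·S(1−A) = 4πR²·σT_eq⁴, so T_eq⁴ = S(1−A)/(4σ).
T_eq = [1.90×10⁵ × 0.48 / (4 × 5.67×10⁻⁸)]^(1/4) = (4.03×10¹¹)^(1/4) = 797 K.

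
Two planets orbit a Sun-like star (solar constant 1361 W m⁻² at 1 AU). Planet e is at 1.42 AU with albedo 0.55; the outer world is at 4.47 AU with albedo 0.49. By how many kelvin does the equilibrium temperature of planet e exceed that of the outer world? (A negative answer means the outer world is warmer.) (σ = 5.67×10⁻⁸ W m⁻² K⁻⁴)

T_eq = [S₀(1−A)/(4σd²)]^(1/4), so T ∝ (1−A)^(1/4) / √d.
T₁ = [1361×0.45/(4×5.67×10⁻⁸×1.42²)]^(1/4) = 191.30 K.
T₂ = [1361×0.51/(4×5.67×10⁻⁸×4.47²)]^(1/4) = 111.25 K.

ΔT ≈ 80.1 K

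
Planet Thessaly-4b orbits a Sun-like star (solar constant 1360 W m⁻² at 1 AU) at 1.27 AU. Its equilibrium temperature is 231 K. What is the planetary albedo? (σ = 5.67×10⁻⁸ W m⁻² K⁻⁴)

A ≈ 0.23

Flux at 1.27 AU: S = 1360/1.27² = 843 W m⁻².
From T_eq⁴ = S(1−A)/(4σ): 1−A = 4σT_eq⁴/S.
1−A = 4 × 5.67×10⁻⁸ × (231)⁴ / 843 = 0.766.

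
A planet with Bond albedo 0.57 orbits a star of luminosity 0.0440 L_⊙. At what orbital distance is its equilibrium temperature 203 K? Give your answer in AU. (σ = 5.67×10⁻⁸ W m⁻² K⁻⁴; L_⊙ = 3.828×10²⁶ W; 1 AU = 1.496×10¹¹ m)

L = 0.0440 × 3.828×10²⁶ = 1.68×10²⁵ W.
From T_eq⁴ = L(1−A)/(16πσd²): d = √[L(1−A)/(16πσT_eq⁴)].
d = √[1.68×10²⁵ × 0.43 / (16π × 5.67×10⁻⁸ × (203)⁴)] = 3.87×10¹⁰ m = 0.259 AU.

d ≈ 0.259 AU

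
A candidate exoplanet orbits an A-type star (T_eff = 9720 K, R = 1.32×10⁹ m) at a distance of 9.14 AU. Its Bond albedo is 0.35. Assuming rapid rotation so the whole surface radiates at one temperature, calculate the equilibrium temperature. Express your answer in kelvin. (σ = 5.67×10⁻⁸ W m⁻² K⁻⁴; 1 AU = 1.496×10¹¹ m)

d = 9.14 AU = 1.37×10¹² m.
L = 4πR_⋆²σT_⋆⁴ = 4π(1.32×10⁹)² × 5.67×10⁻⁸ × (9720)⁴ = 1.11×10²⁸ W.
S = L/(4πd²) = 472 W m⁻².
Energy balance: absorbed = emitted ⇒ πR²·S(1−A) = 4πR²·σT_eq⁴, so T_eq⁴ = S(1−A)/(4σ).
T_eq = [472 × 0.65 / (4 × 5.67×10⁻⁸)]^(1/4) = (1.35×10⁹)^(1/4) = 192 K.

T_eq ≈ 192 K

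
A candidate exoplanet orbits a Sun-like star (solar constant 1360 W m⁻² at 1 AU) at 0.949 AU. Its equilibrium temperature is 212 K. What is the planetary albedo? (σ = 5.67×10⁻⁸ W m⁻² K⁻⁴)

A ≈ 0.70

Flux at 0.949 AU: S = 1360/0.949² = 1510 W m⁻².
From T_eq⁴ = S(1−A)/(4σ): 1−A = 4σT_eq⁴/S.
1−A = 4 × 5.67×10⁻⁸ × (212)⁴ / 1510 = 0.303.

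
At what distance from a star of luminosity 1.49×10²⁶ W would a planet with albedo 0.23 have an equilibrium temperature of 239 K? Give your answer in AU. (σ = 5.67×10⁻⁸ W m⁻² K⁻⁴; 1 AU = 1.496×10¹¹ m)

From T_eq⁴ = L(1−A)/(16πσd²): d = √[L(1−A)/(16πσT_eq⁴)].
d = √[1.49×10²⁶ × 0.77 / (16π × 5.67×10⁻⁸ × (239)⁴)] = 1.11×10¹¹ m = 0.742 AU.

d ≈ 0.742 AU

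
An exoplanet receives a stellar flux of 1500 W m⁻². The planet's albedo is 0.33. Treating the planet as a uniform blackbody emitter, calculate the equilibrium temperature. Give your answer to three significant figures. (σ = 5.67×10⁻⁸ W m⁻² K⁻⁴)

T_eq ≈ 258 K

Energy balance: absorbed = emitted ⇒ πR²·S(1−A) = 4πR²·σT_eq⁴, so T_eq⁴ = S(1−A)/(4σ).
T_eq = [1500 × 0.67 / (4 × 5.67×10⁻⁸)]^(1/4) = (4.43×10⁹)^(1/4) = 258 K.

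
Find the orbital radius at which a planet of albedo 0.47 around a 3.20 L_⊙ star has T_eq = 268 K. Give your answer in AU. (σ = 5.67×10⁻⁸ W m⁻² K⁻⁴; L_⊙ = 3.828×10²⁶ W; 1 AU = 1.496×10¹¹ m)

L = 3.20 × 3.828×10²⁶ = 1.22×10²⁷ W.
From T_eq⁴ = L(1−A)/(16πσd²): d = √[L(1−A)/(16πσT_eq⁴)].
d = √[1.22×10²⁷ × 0.53 / (16π × 5.67×10⁻⁸ × (268)⁴)] = 2.10×10¹¹ m = 1.40 AU.

d ≈ 1.40 AU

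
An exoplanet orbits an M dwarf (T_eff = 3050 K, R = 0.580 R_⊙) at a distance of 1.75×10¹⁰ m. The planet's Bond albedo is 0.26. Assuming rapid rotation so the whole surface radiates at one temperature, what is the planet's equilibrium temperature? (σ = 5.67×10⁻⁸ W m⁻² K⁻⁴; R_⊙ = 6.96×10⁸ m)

T_eq ≈ 304 K

R_⋆ = 0.580 × 6.96×10⁸ = 4.04×10⁸ m.
L = 4πR_⋆²σT_⋆⁴ = 4π(4.04×10⁸)² × 5.67×10⁻⁸ × (3050)⁴ = 1.00×10²⁵ W.
S = L/(4πd²) = 2610 W m⁻².
Energy balance: absorbed = emitted ⇒ πR²·S(1−A) = 4πR²·σT_eq⁴, so T_eq⁴ = S(1−A)/(4σ).
T_eq = [2610 × 0.74 / (4 × 5.67×10⁻⁸)]^(1/4) = (8.52×10⁹)^(1/4) = 304 K.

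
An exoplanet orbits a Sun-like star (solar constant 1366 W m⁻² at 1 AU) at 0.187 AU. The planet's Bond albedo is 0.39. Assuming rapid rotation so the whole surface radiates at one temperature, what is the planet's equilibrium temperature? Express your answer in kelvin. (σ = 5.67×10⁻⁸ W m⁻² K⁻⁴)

Flux at 0.187 AU: S = 1366/0.187² = 3.91×10⁴ W m⁻².
Energy balance: absorbed = emitted ⇒ πR²·S(1−A) = 4πR²·σT_eq⁴, so T_eq⁴ = S(1−A)/(4σ).
T_eq = [3.91×10⁴ × 0.61 / (4 × 5.67×10⁻⁸)]^(1/4) = (1.05×10¹¹)^(1/4) = 569 K.

T_eq ≈ 569 K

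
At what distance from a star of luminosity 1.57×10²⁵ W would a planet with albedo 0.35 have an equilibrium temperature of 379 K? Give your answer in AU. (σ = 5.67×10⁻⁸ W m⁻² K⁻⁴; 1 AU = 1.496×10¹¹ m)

d ≈ 0.0881 AU

From T_eq⁴ = L(1−A)/(16πσd²): d = √[L(1−A)/(16πσT_eq⁴)].
d = √[1.57×10²⁵ × 0.65 / (16π × 5.67×10⁻⁸ × (379)⁴)] = 1.32×10¹⁰ m = 0.0881 AU.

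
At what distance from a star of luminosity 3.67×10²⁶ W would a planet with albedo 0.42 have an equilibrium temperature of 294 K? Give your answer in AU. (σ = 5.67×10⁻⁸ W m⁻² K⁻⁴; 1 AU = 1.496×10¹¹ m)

d ≈ 0.668 AU

From T_eq⁴ = L(1−A)/(16πσd²): d = √[L(1−A)/(16πσT_eq⁴)].
d = √[3.67×10²⁶ × 0.58 / (16π × 5.67×10⁻⁸ × (294)⁴)] = 1.00×10¹¹ m = 0.668 AU.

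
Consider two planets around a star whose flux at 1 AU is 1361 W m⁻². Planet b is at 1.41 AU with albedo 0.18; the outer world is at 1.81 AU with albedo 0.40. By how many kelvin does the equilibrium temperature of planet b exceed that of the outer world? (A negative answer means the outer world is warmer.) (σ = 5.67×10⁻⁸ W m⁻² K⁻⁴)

T_eq = [S₀(1−A)/(4σd²)]^(1/4), so T ∝ (1−A)^(1/4) / √d.
T₁ = [1361×0.82/(4×5.67×10⁻⁸×1.41²)]^(1/4) = 223.05 K.
T₂ = [1361×0.60/(4×5.67×10⁻⁸×1.81²)]^(1/4) = 182.08 K.

ΔT ≈ 41.0 K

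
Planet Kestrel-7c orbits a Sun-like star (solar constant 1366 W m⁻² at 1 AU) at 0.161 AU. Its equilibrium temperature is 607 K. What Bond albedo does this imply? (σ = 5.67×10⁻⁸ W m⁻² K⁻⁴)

A ≈ 0.42

Flux at 0.161 AU: S = 1366/0.161² = 5.27×10⁴ W m⁻².
From T_eq⁴ = S(1−A)/(4σ): 1−A = 4σT_eq⁴/S.
1−A = 4 × 5.67×10⁻⁸ × (607)⁴ / 5.27×10⁴ = 0.584.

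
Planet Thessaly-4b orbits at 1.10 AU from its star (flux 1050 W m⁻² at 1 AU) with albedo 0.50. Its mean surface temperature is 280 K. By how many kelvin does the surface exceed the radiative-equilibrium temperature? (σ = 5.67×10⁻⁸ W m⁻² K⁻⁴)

ΔT ≈ 70.9 K

S = 1050/1.10² = 867.8 W m⁻².
T_eq = [S(1−A)/(4σ)]^(1/4) = [867.8×0.50/(4×5.67×10⁻⁸)]^(1/4) = 209.1 K.
ΔT = T_surf − T_eq = 280 − 209.1.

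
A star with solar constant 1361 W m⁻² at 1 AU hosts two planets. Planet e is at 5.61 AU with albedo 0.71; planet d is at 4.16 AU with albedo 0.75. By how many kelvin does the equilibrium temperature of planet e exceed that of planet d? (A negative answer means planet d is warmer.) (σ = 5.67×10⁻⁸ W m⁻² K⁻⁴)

ΔT ≈ -10.3 K

T_eq = [S₀(1−A)/(4σd²)]^(1/4), so T ∝ (1−A)^(1/4) / √d.
T₁ = [1361×0.29/(4×5.67×10⁻⁸×5.61²)]^(1/4) = 86.23 K.
T₂ = [1361×0.25/(4×5.67×10⁻⁸×4.16²)]^(1/4) = 96.49 K.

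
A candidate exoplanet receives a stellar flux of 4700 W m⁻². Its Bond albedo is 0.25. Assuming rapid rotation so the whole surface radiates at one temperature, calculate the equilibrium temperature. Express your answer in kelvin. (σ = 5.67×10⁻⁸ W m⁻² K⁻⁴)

Energy balance: absorbed = emitted ⇒ πR²·S(1−A) = 4πR²·σT_eq⁴, so T_eq⁴ = S(1−A)/(4σ).
T_eq = [4700 × 0.75 / (4 × 5.67×10⁻⁸)]^(1/4) = (1.55×10¹⁰)^(1/4) = 353 K.

T_eq ≈ 353 K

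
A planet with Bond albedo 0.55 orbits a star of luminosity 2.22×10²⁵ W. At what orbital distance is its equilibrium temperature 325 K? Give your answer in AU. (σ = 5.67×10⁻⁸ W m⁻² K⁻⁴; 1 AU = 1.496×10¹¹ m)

d ≈ 0.118 AU

From T_eq⁴ = L(1−A)/(16πσd²): d = √[L(1−A)/(16πσT_eq⁴)].
d = √[2.22×10²⁵ × 0.45 / (16π × 5.67×10⁻⁸ × (325)⁴)] = 1.77×10¹⁰ m = 0.118 AU.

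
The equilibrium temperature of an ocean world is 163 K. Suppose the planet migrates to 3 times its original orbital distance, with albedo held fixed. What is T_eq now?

T_eq ∝ L^(1/4) · d^(−1/2).
T′ = 163 / 3^(1/2) = 94.1 K.

T_eq ≈ 94.1 K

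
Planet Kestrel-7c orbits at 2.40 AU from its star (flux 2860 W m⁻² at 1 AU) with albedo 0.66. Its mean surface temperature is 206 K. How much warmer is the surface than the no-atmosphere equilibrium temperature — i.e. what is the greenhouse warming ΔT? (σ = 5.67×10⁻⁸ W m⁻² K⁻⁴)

ΔT ≈ 40.8 K

S = 2860/2.40² = 496.5 W m⁻².
T_eq = [S(1−A)/(4σ)]^(1/4) = [496.5×0.34/(4×5.67×10⁻⁸)]^(1/4) = 165.2 K.
ΔT = T_surf − T_eq = 206 − 165.2.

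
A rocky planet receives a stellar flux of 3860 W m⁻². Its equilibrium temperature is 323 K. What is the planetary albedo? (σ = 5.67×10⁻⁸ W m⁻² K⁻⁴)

A ≈ 0.36

From T_eq⁴ = S(1−A)/(4σ): 1−A = 4σT_eq⁴/S.
1−A = 4 × 5.67×10⁻⁸ × (323)⁴ / 3860 = 0.640.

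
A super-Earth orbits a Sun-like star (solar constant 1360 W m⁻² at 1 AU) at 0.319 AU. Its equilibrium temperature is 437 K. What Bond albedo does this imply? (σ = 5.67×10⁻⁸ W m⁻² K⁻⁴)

Flux at 0.319 AU: S = 1360/0.319² = 1.34×10⁴ W m⁻².
From T_eq⁴ = S(1−A)/(4σ): 1−A = 4σT_eq⁴/S.
1−A = 4 × 5.67×10⁻⁸ × (437)⁴ / 1.34×10⁴ = 0.619.

A ≈ 0.38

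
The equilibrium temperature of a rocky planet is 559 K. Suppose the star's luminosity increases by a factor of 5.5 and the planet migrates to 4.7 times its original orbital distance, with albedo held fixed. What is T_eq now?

T_eq ∝ L^(1/4) · d^(−1/2).
T′ = 559 × 5.5^(1/4) / 4.7^(1/2) = 395 K.

T_eq ≈ 395 K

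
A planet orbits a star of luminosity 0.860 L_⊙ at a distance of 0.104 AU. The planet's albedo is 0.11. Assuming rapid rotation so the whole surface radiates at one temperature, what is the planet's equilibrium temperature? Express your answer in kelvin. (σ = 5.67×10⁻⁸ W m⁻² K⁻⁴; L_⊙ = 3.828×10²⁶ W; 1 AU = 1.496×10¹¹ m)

T_eq ≈ 807 K

d = 0.104 AU = 1.56×10¹⁰ m.
L = 0.860 × 3.828×10²⁶ = 3.29×10²⁶ W.
Flux: S = L/(4πd²) = 3.29×10²⁶/(4π×(1.56×10¹⁰)²) = 1.08×10⁵ W m⁻².
Energy balance: absorbed = emitted ⇒ πR²·S(1−A) = 4πR²·σT_eq⁴, so T_eq⁴ = S(1−A)/(4σ).
T_eq = [1.08×10⁵ × 0.89 / (4 × 5.67×10⁻⁸)]^(1/4) = (4.25×10¹¹)^(1/4) = 807 K.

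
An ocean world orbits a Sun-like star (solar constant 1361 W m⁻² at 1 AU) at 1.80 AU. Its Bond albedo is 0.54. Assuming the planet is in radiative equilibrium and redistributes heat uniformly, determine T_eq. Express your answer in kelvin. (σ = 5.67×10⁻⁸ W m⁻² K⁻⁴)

T_eq ≈ 171 K

Flux at 1.80 AU: S = 1361/1.80² = 420 W m⁻².
Energy balance: absorbed = emitted ⇒ πR²·S(1−A) = 4πR²·σT_eq⁴, so T_eq⁴ = S(1−A)/(4σ).
T_eq = [420 × 0.46 / (4 × 5.67×10⁻⁸)]^(1/4) = (8.52×10⁸)^(1/4) = 171 K.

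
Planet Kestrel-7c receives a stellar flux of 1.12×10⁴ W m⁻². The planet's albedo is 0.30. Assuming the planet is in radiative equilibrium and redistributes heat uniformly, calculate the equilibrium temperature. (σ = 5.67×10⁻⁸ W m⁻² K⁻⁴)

Energy balance: absorbed = emitted ⇒ πR²·S(1−A) = 4πR²·σT_eq⁴, so T_eq⁴ = S(1−A)/(4σ).
T_eq = [1.12×10⁴ × 0.70 / (4 × 5.67×10⁻⁸)]^(1/4) = (3.46×10¹⁰)^(1/4) = 431 K.

T_eq ≈ 431 K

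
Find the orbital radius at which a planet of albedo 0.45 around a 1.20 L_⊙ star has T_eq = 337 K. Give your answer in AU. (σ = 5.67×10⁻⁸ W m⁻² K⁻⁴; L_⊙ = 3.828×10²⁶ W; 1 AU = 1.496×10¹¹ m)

L = 1.20 × 3.828×10²⁶ = 4.59×10²⁶ W.
From T_eq⁴ = L(1−A)/(16πσd²): d = √[L(1−A)/(16πσT_eq⁴)].
d = √[4.59×10²⁶ × 0.55 / (16π × 5.67×10⁻⁸ × (337)⁴)] = 8.29×10¹⁰ m = 0.554 AU.

d ≈ 0.554 AU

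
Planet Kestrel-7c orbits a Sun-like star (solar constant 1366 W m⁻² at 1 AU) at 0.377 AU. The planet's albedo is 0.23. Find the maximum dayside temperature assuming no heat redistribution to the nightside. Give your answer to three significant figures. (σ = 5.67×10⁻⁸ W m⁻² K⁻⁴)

Flux at 0.377 AU: S = 1366/0.377² = 9610 W m⁻².
With no redistribution each surface element balances locally: S(1−A) = σT⁴.
T = [9610 × 0.77 / 5.67×10⁻⁸]^(1/4) = (1.31×10¹¹)^(1/4) = 601 K.

T_ss ≈ 601 K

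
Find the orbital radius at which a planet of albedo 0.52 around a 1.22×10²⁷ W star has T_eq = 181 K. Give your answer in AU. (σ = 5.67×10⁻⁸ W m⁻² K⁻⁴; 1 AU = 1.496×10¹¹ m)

From T_eq⁴ = L(1−A)/(16πσd²): d = √[L(1−A)/(16πσT_eq⁴)].
d = √[1.22×10²⁷ × 0.48 / (16π × 5.67×10⁻⁸ × (181)⁴)] = 4.38×10¹¹ m = 2.92 AU.

d ≈ 2.92 AU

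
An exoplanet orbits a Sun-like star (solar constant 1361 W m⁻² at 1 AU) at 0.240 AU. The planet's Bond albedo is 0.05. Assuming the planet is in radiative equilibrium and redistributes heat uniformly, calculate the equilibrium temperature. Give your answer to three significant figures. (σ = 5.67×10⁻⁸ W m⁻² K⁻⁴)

Flux at 0.240 AU: S = 1361/0.240² = 2.36×10⁴ W m⁻².
Energy balance: absorbed = emitted ⇒ πR²·S(1−A) = 4πR²·σT_eq⁴, so T_eq⁴ = S(1−A)/(4σ).
T_eq = [2.36×10⁴ × 0.95 / (4 × 5.67×10⁻⁸)]^(1/4) = (9.90×10¹⁰)^(1/4) = 561 K.

T_eq ≈ 561 K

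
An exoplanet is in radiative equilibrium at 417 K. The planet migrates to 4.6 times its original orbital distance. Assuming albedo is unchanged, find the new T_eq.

T_eq ∝ L^(1/4) · d^(−1/2).
T′ = 417 / 4.6^(1/2) = 194 K.

T_eq ≈ 194 K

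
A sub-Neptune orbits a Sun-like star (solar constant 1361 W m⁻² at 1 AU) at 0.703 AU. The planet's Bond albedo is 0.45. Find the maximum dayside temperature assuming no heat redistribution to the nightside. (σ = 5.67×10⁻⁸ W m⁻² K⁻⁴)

T_ss ≈ 404 K

Flux at 0.703 AU: S = 1361/0.703² = 2750 W m⁻².
With no redistribution each surface element balances locally: S(1−A) = σT⁴.
T = [2750 × 0.55 / 5.67×10⁻⁸]^(1/4) = (2.67×10¹⁰)^(1/4) = 404 K.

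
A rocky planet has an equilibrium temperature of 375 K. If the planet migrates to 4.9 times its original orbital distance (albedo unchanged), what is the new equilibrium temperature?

T_eq ∝ L^(1/4) · d^(−1/2).
T′ = 375 / 4.9^(1/2) = 169 K.

T_eq ≈ 169 K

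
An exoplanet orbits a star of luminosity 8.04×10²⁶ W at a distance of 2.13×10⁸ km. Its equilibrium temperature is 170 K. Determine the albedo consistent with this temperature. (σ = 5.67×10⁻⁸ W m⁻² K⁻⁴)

A ≈ 0.87

d = 2.13×10⁸ km = 2.13×10¹¹ m.
Flux: S = L/(4πd²) = 8.04×10²⁶/(4π×(2.13×10¹¹)²) = 1410 W m⁻².
From T_eq⁴ = S(1−A)/(4σ): 1−A = 4σT_eq⁴/S.
1−A = 4 × 5.67×10⁻⁸ × (170)⁴ / 1410 = 0.134.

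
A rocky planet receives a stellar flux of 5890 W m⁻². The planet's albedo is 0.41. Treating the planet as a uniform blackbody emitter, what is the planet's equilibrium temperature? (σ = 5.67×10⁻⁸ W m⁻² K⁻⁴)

T_eq ≈ 352 K

Energy balance: absorbed = emitted ⇒ πR²·S(1−A) = 4πR²·σT_eq⁴, so T_eq⁴ = S(1−A)/(4σ).
T_eq = [5890 × 0.59 / (4 × 5.67×10⁻⁸)]^(1/4) = (1.53×10¹⁰)^(1/4) = 352 K.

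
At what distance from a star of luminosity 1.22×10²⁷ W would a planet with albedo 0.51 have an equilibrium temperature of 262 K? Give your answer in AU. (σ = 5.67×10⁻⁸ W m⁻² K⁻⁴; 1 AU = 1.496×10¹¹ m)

From T_eq⁴ = L(1−A)/(16πσd²): d = √[L(1−A)/(16πσT_eq⁴)].
d = √[1.22×10²⁷ × 0.49 / (16π × 5.67×10⁻⁸ × (262)⁴)] = 2.11×10¹¹ m = 1.41 AU.

d ≈ 1.41 AU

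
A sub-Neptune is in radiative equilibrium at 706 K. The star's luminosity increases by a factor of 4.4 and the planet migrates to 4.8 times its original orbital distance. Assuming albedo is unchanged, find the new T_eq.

T_eq ≈ 467 K

T_eq ∝ L^(1/4) · d^(−1/2).
T′ = 706 × 4.4^(1/4) / 4.8^(1/2) = 467 K.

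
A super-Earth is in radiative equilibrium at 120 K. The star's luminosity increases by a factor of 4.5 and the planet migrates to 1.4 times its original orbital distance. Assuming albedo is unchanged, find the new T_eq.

T_eq ≈ 148 K

T_eq ∝ L^(1/4) · d^(−1/2).
T′ = 120 × 4.5^(1/4) / 1.4^(1/2) = 148 K.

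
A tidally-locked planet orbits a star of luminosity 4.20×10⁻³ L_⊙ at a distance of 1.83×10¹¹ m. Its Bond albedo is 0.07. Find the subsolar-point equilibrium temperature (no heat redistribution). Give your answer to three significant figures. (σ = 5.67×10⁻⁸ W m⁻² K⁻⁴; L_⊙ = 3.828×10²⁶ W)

L = 4.20×10⁻³ × 3.828×10²⁶ = 1.61×10²⁴ W.
Flux: S = L/(4πd²) = 1.61×10²⁴/(4π×(1.83×10¹¹)²) = 3.82 W m⁻².
At the subsolar point the surface absorbs S(1−A) and emits σT⁴ per unit area — no factor of 4, since only the local patch is in balance.
T = [3.82 × 0.93 / 5.67×10⁻⁸]^(1/4) = (6.27×10⁷)^(1/4) = 89.0 K.

T_ss ≈ 89.0 K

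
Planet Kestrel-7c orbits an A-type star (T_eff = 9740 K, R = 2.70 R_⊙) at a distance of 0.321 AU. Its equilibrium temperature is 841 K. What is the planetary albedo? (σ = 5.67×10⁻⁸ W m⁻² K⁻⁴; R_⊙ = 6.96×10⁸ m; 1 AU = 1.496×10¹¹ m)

R_⋆ = 2.70 × 6.96×10⁸ = 1.88×10⁹ m.
d = 0.321 AU = 4.80×10¹⁰ m.
L = 4πR_⋆²σT_⋆⁴ = 4π(1.88×10⁹)² × 5.67×10⁻⁸ × (9740)⁴ = 2.26×10²⁸ W.
S = L/(4πd²) = 7.81×10⁵ W m⁻².
From T_eq⁴ = S(1−A)/(4σ): 1−A = 4σT_eq⁴/S.
1−A = 4 × 5.67×10⁻⁸ × (841)⁴ / 7.81×10⁵ = 0.145.

A ≈ 0.85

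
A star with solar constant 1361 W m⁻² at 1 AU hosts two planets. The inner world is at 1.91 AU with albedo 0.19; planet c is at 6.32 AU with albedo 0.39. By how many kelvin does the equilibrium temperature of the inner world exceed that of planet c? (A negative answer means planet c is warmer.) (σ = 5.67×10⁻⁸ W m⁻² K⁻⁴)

ΔT ≈ 93.2 K

T_eq = [S₀(1−A)/(4σd²)]^(1/4), so T ∝ (1−A)^(1/4) / √d.
T₁ = [1361×0.81/(4×5.67×10⁻⁸×1.91²)]^(1/4) = 191.05 K.
T₂ = [1361×0.61/(4×5.67×10⁻⁸×6.32²)]^(1/4) = 97.84 K.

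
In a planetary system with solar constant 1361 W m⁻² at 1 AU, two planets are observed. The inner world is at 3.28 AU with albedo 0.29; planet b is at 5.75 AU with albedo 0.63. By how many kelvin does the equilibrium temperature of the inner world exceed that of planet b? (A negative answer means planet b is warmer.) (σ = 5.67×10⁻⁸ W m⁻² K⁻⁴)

ΔT ≈ 50.5 K

T_eq = [S₀(1−A)/(4σd²)]^(1/4), so T ∝ (1−A)^(1/4) / √d.
T₁ = [1361×0.71/(4×5.67×10⁻⁸×3.28²)]^(1/4) = 141.07 K.
T₂ = [1361×0.37/(4×5.67×10⁻⁸×5.75²)]^(1/4) = 90.53 K.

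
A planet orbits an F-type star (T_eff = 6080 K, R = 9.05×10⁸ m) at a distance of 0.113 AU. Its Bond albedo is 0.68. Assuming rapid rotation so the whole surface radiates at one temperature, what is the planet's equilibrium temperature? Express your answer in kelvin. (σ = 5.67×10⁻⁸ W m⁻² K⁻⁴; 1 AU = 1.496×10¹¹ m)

d = 0.113 AU = 1.69×10¹⁰ m.
L = 4πR_⋆²σT_⋆⁴ = 4π(9.05×10⁸)² × 5.67×10⁻⁸ × (6080)⁴ = 7.97×10²⁶ W.
S = L/(4πd²) = 2.22×10⁵ W m⁻².
Energy balance: absorbed = emitted ⇒ πR²·S(1−A) = 4πR²·σT_eq⁴, so T_eq⁴ = S(1−A)/(4σ).
T_eq = [2.22×10⁵ × 0.32 / (4 × 5.67×10⁻⁸)]^(1/4) = (3.13×10¹¹)^(1/4) = 748 K.

T_eq ≈ 748 K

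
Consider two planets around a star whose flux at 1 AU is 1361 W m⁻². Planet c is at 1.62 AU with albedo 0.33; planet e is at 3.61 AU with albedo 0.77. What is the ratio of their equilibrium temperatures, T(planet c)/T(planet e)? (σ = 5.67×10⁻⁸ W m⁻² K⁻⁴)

T₁/T₂ ≈ 1.950

T_eq = [S₀(1−A)/(4σd²)]^(1/4), so T ∝ (1−A)^(1/4) / √d.
T₁ = [1361×0.67/(4×5.67×10⁻⁸×1.62²)]^(1/4) = 197.84 K.
T₂ = [1361×0.23/(4×5.67×10⁻⁸×3.61²)]^(1/4) = 101.45 K.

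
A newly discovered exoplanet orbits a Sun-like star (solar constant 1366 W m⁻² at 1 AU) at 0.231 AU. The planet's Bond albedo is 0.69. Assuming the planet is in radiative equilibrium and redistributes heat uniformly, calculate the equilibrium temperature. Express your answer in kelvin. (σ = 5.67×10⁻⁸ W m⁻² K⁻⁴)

Flux at 0.231 AU: S = 1366/0.231² = 2.56×10⁴ W m⁻².
Energy balance: absorbed = emitted ⇒ πR²·S(1−A) = 4πR²·σT_eq⁴, so T_eq⁴ = S(1−A)/(4σ).
T_eq = [2.56×10⁴ × 0.31 / (4 × 5.67×10⁻⁸)]^(1/4) = (3.50×10¹⁰)^(1/4) = 433 K.

T_eq ≈ 433 K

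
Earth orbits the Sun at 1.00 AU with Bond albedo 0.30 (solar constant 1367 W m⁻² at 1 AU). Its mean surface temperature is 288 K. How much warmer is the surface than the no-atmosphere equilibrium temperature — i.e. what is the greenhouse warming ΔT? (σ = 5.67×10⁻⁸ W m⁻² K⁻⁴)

S = 1367/1.00² = 1367 W m⁻².
T_eq = [S(1−A)/(4σ)]^(1/4) = [1367×0.70/(4×5.67×10⁻⁸)]^(1/4) = 254.9 K.
ΔT = T_surf − T_eq = 288 − 254.9.

ΔT ≈ 33.1 K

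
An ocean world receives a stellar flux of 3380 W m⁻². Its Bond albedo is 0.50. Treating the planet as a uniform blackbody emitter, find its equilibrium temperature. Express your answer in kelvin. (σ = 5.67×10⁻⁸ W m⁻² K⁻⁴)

T_eq ≈ 294 K

Energy balance: absorbed = emitted ⇒ πR²·S(1−A) = 4πR²·σT_eq⁴, so T_eq⁴ = S(1−A)/(4σ).
T_eq = [3380 × 0.50 / (4 × 5.67×10⁻⁸)]^(1/4) = (7.45×10⁹)^(1/4) = 294 K.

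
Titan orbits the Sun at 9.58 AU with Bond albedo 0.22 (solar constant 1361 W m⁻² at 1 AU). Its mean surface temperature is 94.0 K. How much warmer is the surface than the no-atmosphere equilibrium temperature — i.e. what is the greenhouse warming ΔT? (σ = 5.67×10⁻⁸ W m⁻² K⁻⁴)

ΔT ≈ 9.5 K

S = 1361/9.58² = 14.83 W m⁻².
T_eq = [S(1−A)/(4σ)]^(1/4) = [14.83×0.78/(4×5.67×10⁻⁸)]^(1/4) = 84.5 K.
ΔT = T_surf − T_eq = 94 − 84.5.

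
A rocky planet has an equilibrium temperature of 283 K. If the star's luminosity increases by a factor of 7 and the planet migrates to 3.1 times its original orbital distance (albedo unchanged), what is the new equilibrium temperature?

T_eq ≈ 261 K

T_eq ∝ L^(1/4) · d^(−1/2).
T′ = 283 × 7^(1/4) / 3.1^(1/2) = 261 K.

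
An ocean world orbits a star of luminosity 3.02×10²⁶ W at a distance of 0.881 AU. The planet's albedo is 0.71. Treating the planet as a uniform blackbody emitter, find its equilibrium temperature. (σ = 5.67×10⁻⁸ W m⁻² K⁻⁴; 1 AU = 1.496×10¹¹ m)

T_eq ≈ 205 K

d = 0.881 AU = 1.32×10¹¹ m.
Flux: S = L/(4πd²) = 3.02×10²⁶/(4π×(1.32×10¹¹)²) = 1380 W m⁻².
Energy balance: absorbed = emitted ⇒ πR²·S(1−A) = 4πR²·σT_eq⁴, so T_eq⁴ = S(1−A)/(4σ).
T_eq = [1380 × 0.29 / (4 × 5.67×10⁻⁸)]^(1/4) = (1.77×10⁹)^(1/4) = 205 K.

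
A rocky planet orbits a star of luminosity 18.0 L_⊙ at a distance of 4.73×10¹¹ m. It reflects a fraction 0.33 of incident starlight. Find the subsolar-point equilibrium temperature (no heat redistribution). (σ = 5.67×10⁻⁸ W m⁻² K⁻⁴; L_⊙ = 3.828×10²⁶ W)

T_ss ≈ 413 K

L = 18.0 × 3.828×10²⁶ = 6.89×10²⁷ W.
Flux: S = L/(4πd²) = 6.89×10²⁷/(4π×(4.73×10¹¹)²) = 2450 W m⁻².
At the subsolar point the surface absorbs S(1−A) and emits σT⁴ per unit area — no factor of 4, since only the local patch is in balance.
T = [2450 × 0.67 / 5.67×10⁻⁸]^(1/4) = (2.90×10¹⁰)^(1/4) = 413 K.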